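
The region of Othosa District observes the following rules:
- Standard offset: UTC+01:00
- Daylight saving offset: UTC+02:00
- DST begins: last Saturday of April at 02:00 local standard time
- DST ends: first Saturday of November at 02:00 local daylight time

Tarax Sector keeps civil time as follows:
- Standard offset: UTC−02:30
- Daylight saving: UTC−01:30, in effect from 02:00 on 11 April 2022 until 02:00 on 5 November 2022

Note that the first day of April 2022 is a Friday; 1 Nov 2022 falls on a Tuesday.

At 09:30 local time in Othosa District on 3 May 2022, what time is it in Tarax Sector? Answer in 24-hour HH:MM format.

06:00

1 April 2022 is a Friday, so Saturdays fall on 2, 9, 16, 23, 30; the last is April 30.
1 November 2022 is a Tuesday, so the first Saturday is November 5.
3 May 2022 lies within the daylight-saving period (30 April – 5 November), so Othosa District is on daylight time, UTC+02:00.
09:30 Othosa District − 2h = 07:30 UTC.
At the standard offset (UTC−02:30), 07:30 UTC − 2h30m = 05:00 Tarax Sector standard time.
Daylight saving runs 11 April – 5 November; the standard-time date in Tarax Sector, 3 May 2022, is inside that window, so Tarax Sector is at UTC−01:30.
07:30 UTC − 1h30m = 06:00 Tarax Sector.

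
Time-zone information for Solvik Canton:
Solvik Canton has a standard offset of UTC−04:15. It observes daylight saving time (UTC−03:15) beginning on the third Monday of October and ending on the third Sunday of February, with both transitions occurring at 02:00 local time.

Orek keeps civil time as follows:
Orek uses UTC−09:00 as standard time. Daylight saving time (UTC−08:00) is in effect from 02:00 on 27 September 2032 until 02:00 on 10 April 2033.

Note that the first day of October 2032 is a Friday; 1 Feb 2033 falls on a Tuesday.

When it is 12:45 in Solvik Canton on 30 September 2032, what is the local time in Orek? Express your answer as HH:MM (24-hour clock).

09:00

1 October 2032 is a Friday, so the first Monday is October 4 and the third is October 18.
1 February 2033 is a Tuesday, so the first Sunday is February 6 and the third is February 20.
30 September 2032 does not fall between 18 October 2032 and 20 February 2033, so daylight saving is not in effect and Solvik Canton is at UTC−04:15.
12:45 Solvik Canton + 4h15m = 17:00 UTC.
At the standard offset (UTC−09:00), 17:00 UTC − 9h = 08:00 Orek standard time.
The standard-time date in Orek, 30 September 2032, lies within the daylight-saving period (27 September 2032 – 10 April 2033), so Orek is on daylight time, UTC−08:00.
17:00 UTC − 8h = 09:00 Orek.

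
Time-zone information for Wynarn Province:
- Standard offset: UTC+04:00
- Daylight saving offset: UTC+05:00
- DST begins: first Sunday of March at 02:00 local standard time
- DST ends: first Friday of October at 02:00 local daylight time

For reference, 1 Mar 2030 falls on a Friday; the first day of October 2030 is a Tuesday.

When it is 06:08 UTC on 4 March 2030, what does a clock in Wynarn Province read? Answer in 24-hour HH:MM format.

1 March 2030 is a Friday, so the first Sunday is March 3.
1 October 2030 is a Tuesday, so the first Friday is October 4.
At the standard offset (UTC+04:00), 06:08 UTC + 4h = 10:08 Wynarn Province standard time.
The standard-time date in Wynarn Province, 4 March 2030, falls between 3 March and 4 October, so daylight saving is in effect and Wynarn Province is at UTC+05:00.
06:08 UTC + 5h = 11:08 local.

11:08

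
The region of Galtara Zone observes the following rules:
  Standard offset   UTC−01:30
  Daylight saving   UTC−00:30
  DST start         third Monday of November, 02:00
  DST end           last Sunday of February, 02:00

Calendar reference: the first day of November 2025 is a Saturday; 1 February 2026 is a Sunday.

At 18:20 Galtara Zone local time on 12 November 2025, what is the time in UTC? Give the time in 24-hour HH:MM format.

1 November 2025 is a Saturday, so the first Monday is November 3 and the third is November 17.
1 February 2026 is a Sunday, so Sundays fall on 1, 8, 15, 22; the last is February 22.
12 November 2025 does not fall between 17 November 2025 and 22 February 2026, so daylight saving is not in effect and Galtara Zone is at UTC−01:30.
18:20 local + 1h30m = 19:50 UTC.

19:50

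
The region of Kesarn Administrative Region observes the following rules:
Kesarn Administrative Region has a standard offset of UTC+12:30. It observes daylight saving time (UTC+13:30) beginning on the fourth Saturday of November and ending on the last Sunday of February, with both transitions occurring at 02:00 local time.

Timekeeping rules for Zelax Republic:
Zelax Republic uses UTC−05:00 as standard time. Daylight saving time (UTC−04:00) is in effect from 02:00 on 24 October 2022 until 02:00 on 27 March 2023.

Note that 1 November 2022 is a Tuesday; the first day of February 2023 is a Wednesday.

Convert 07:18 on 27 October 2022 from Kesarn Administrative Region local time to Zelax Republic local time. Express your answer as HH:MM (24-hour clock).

14:48

1 November 2022 is a Tuesday, so the first Saturday is November 5 and the fourth is November 26.
1 February 2023 is a Wednesday, so Sundays fall on 5, 12, 19, 26; the last is February 26.
27 October 2022 does not fall between 26 November 2022 and 26 February 2023, so daylight saving is not in effect and Kesarn Administrative Region is at UTC+12:30.
07:18 Kesarn Administrative Region − 12h30m = 18:48 UTC (rolling into the previous day, 26 October 2022).
At the standard offset (UTC−05:00), 18:48 UTC − 5h = 13:48 Zelax Republic standard time.
Daylight saving runs 24 October 2022 – 27 March 2023; the standard-time date in Zelax Republic, 26 October 2022, is inside that window, so Zelax Republic is at UTC−04:00.
18:48 UTC − 4h = 14:48 Zelax Republic.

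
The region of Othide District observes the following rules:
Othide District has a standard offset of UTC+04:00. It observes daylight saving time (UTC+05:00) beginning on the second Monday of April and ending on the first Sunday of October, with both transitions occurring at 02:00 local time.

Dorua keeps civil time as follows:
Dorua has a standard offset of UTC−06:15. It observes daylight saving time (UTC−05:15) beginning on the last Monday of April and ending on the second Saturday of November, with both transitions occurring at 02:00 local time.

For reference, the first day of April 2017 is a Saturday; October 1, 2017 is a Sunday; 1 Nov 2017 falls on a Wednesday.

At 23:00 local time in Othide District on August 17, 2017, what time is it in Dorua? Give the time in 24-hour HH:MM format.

12:45

1 April 2017 is a Saturday, so the first Monday is April 3 and the second is April 10.
1 October 2017 is a Sunday, so the first Sunday is October 1.
Daylight saving runs 10 April – 1 October; August 17, 2017 is inside that window, so Othide District is at UTC+05:00.
23:00 Othide District − 5h = 18:00 UTC.
1 April 2017 is a Saturday, so Mondays fall on 3, 10, 17, 24; the last is April 24.
1 November 2017 is a Wednesday, so the first Saturday is November 4 and the second is November 11.
At the standard offset (UTC−06:15), 18:00 UTC − 6h15m = 11:45 Dorua standard time.
Daylight saving runs 24 April – 11 November; the standard-time date in Dorua, August 17, 2017, is inside that window, so Dorua is at UTC−05:15.
18:00 UTC − 5h15m = 12:45 Dorua.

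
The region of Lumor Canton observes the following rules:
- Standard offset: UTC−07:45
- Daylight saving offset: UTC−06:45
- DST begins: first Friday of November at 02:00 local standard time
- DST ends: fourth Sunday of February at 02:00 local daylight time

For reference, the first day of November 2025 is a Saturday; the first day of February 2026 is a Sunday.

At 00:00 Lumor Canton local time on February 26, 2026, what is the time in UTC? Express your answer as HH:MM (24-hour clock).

1 November 2025 is a Saturday, so the first Friday is November 7.
1 February 2026 is a Sunday, so the first Sunday is February 1 and the fourth is February 22.
February 26, 2026 does not fall between 7 November 2025 and 22 February 2026, so daylight saving is not in effect and Lumor Canton is at UTC−07:45.
00:00 local + 7h45m = 07:45 UTC.

07:45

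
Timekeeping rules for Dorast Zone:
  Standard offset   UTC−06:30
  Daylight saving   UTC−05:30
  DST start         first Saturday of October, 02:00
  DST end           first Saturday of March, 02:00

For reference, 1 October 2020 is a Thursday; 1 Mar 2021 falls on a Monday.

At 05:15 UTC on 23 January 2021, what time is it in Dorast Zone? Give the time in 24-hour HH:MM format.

1 October 2020 is a Thursday, so the first Saturday is October 3.
1 March 2021 is a Monday, so the first Saturday is March 6.
At the standard offset (UTC−06:30), 05:15 UTC − 6h30m = 22:45 Dorast Zone standard time (rolling into the previous day, 22 January 2021).
Daylight saving runs 3 October 2020 – 6 March 2021; the standard-time date in Dorast Zone, 22 January 2021, is inside that window, so Dorast Zone is at UTC−05:30.
05:15 UTC − 5h30m = 23:45 local (rolling into the previous day, 22 January 2021).

23:45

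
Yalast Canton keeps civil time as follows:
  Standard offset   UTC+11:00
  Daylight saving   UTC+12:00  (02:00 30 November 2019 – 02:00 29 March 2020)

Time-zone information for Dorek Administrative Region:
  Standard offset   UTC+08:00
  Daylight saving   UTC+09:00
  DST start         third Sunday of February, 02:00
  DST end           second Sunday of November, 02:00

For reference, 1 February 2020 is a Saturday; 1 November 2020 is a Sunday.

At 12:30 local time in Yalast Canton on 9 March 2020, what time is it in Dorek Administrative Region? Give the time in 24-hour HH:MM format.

09:30

Daylight saving runs 30 November 2019 – 29 March 2020; 9 March 2020 is inside that window, so Yalast Canton is at UTC+12:00.
12:30 Yalast Canton − 12h = 00:30 UTC.
1 February 2020 is a Saturday, so the first Sunday is February 2 and the third is February 16.
1 November 2020 is a Sunday, so the first Sunday is November 1 and the second is November 8.
At the standard offset (UTC+08:00), 00:30 UTC + 8h = 08:30 Dorek Administrative Region standard time.
The standard-time date in Dorek Administrative Region, 9 March 2020, lies within the daylight-saving period (16 February – 8 November), so Dorek Administrative Region is on daylight time, UTC+09:00.
00:30 UTC + 9h = 09:30 Dorek Administrative Region.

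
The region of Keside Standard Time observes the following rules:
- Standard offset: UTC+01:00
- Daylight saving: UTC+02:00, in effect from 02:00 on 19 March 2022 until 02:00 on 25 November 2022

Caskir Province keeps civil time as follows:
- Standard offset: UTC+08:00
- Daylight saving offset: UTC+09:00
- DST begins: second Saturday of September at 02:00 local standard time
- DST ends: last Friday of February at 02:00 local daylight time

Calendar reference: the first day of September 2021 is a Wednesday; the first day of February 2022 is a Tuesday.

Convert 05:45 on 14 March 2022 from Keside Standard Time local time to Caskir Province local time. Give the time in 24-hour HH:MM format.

12:45

Daylight saving runs 19 March – 25 November; 14 March 2022 is outside that window, so Keside Standard Time is on standard time at UTC+01:00.
05:45 Keside Standard Time − 1h = 04:45 UTC.
1 September 2021 is a Wednesday, so the first Saturday is September 4 and the second is September 11.
1 February 2022 is a Tuesday, so Fridays fall on 4, 11, 18, 25; the last is February 25.
At the standard offset (UTC+08:00), 04:45 UTC + 8h = 12:45 Caskir Province standard time.
The standard-time date in Caskir Province, 14 March 2022, does not fall between 11 September 2021 and 25 February 2022, so daylight saving is not in effect and Caskir Province is at UTC+08:00.
04:45 UTC + 8h = 12:45 Caskir Province.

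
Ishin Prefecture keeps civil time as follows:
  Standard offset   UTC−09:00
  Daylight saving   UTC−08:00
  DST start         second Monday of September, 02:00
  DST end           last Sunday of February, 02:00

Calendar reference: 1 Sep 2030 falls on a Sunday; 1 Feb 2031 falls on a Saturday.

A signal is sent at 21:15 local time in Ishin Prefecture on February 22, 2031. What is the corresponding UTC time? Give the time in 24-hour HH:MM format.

05:15

1 September 2030 is a Sunday, so the first Monday is September 2 and the second is September 9.
1 February 2031 is a Saturday, so Sundays fall on 2, 9, 16, 23; the last is February 23.
February 22, 2031 lies within the daylight-saving period (9 September 2030 – 23 February 2031), so Ishin Prefecture is on daylight time, UTC−08:00.
21:15 local + 8h = 05:15 UTC (rolling into the next day, 23 February 2031).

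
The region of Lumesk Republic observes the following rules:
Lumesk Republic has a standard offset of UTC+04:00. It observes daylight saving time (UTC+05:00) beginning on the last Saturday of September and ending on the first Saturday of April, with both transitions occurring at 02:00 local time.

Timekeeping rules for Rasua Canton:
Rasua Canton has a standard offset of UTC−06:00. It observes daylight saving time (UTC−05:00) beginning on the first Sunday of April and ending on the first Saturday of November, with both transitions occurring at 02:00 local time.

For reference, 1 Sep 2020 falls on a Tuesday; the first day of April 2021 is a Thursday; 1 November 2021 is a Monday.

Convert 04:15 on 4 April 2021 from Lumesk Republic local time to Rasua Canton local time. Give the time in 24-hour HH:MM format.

1 September 2020 is a Tuesday, so Saturdays fall on 5, 12, 19, 26; the last is September 26.
1 April 2021 is a Thursday, so the first Saturday is April 3.
4 April 2021 is outside the daylight-saving period (26 September 2020 – 3 April 2021), so Lumesk Republic is on standard time, UTC+04:00.
04:15 Lumesk Republic − 4h = 00:15 UTC.
1 April 2021 is a Thursday, so the first Sunday is April 4.
1 November 2021 is a Monday, so the first Saturday is November 6.
At the standard offset (UTC−06:00), 00:15 UTC − 6h = 18:15 Rasua Canton standard time (rolling into the previous day, 3 April 2021).
Daylight saving runs 4 April – 6 November; the standard-time date in Rasua Canton, 3 April 2021, is outside that window, so Rasua Canton is on standard time at UTC−06:00.
00:15 UTC − 6h = 18:15 Rasua Canton (rolling into the previous day, 3 April 2021).

18:15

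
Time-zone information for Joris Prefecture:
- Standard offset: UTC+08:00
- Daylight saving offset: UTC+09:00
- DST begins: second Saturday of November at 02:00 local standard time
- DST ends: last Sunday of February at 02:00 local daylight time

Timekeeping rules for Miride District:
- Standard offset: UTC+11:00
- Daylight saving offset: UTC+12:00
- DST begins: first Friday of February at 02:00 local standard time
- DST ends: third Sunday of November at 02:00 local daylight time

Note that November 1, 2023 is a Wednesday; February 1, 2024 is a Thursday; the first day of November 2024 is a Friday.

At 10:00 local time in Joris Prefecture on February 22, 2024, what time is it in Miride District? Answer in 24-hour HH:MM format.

1 November 2023 is a Wednesday, so the first Saturday is November 4 and the second is November 11.
1 February 2024 is a Thursday, so Sundays fall on 4, 11, 18, 25; the last is February 25.
February 22, 2024 lies within the daylight-saving period (11 November 2023 – 25 February 2024), so Joris Prefecture is on daylight time, UTC+09:00.
10:00 Joris Prefecture − 9h = 01:00 UTC.
1 February 2024 is a Thursday, so the first Friday is February 2.
1 November 2024 is a Friday, so the first Sunday is November 3 and the third is November 17.
At the standard offset (UTC+11:00), 01:00 UTC + 11h = 12:00 Miride District standard time.
The standard-time date in Miride District, February 22, 2024, falls between 2 February and 17 November, so daylight saving is in effect and Miride District is at UTC+12:00.
01:00 UTC + 12h = 13:00 Miride District.

13:00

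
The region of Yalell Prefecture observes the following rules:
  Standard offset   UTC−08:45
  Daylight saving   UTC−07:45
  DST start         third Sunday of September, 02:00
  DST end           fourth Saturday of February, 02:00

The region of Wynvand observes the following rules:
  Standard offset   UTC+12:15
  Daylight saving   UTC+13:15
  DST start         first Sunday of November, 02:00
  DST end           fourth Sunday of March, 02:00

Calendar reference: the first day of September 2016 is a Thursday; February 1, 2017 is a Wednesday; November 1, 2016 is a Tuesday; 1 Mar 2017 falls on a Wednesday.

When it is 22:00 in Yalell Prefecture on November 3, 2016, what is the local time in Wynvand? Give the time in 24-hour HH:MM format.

18:00

1 September 2016 is a Thursday, so the first Sunday is September 4 and the third is September 18.
1 February 2017 is a Wednesday, so the first Saturday is February 4 and the fourth is February 25.
November 3, 2016 lies within the daylight-saving period (18 September 2016 – 25 February 2017), so Yalell Prefecture is on daylight time, UTC−07:45.
22:00 Yalell Prefecture + 7h45m = 05:45 UTC (rolling into the next day, 4 November 2016).
1 November 2016 is a Tuesday, so the first Sunday is November 6.
1 March 2017 is a Wednesday, so the first Sunday is March 5 and the fourth is March 26.
At the standard offset (UTC+12:15), 05:45 UTC + 12h15m = 18:00 Wynvand standard time.
The standard-time date in Wynvand, November 4, 2016, does not fall between 6 November 2016 and 26 March 2017, so daylight saving is not in effect and Wynvand is at UTC+12:15.
05:45 UTC + 12h15m = 18:00 Wynvand.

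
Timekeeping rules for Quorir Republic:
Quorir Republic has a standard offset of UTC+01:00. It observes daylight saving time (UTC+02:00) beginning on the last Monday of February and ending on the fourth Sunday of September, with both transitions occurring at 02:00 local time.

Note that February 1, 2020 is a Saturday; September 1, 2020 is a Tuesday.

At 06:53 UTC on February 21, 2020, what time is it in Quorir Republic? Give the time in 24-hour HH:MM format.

07:53

1 February 2020 is a Saturday, so Mondays fall on 3, 10, 17, 24; the last is February 24.
1 September 2020 is a Tuesday, so the first Sunday is September 6 and the fourth is September 27.
At the standard offset (UTC+01:00), 06:53 UTC + 1h = 07:53 Quorir Republic standard time.
Daylight saving runs 24 February – 27 September; the standard-time date in Quorir Republic, February 21, 2020, is outside that window, so Quorir Republic is on standard time at UTC+01:00.
06:53 UTC + 1h = 07:53 local.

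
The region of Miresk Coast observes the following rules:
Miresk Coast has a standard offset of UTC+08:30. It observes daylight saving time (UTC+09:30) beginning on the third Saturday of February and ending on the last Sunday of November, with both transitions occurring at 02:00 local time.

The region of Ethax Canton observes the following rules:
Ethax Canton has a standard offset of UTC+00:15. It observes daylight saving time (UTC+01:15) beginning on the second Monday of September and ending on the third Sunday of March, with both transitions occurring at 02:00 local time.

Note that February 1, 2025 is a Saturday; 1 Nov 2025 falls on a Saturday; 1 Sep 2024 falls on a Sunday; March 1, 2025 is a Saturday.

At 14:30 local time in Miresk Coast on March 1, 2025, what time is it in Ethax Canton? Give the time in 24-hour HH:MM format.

1 February 2025 is a Saturday, so the first Saturday is February 1 and the third is February 15.
1 November 2025 is a Saturday, so Sundays fall on 2, 9, 16, 23, 30; the last is November 30.
March 1, 2025 lies within the daylight-saving period (15 February – 30 November), so Miresk Coast is on daylight time, UTC+09:30.
14:30 Miresk Coast − 9h30m = 05:00 UTC.
1 September 2024 is a Sunday, so the first Monday is September 2 and the second is September 9.
1 March 2025 is a Saturday, so the first Sunday is March 2 and the third is March 16.
At the standard offset (UTC+00:15), 05:00 UTC + 0h15m = 05:15 Ethax Canton standard time.
Daylight saving runs 9 September 2024 – 16 March 2025; the standard-time date in Ethax Canton, March 1, 2025, is inside that window, so Ethax Canton is at UTC+01:15.
05:00 UTC + 1h15m = 06:15 Ethax Canton.

06:15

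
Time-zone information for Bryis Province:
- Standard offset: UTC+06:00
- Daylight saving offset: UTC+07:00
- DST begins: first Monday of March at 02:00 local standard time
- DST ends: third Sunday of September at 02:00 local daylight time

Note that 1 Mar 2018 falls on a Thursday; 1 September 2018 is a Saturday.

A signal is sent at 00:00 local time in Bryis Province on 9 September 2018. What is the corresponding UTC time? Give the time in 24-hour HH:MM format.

1 March 2018 is a Thursday, so the first Monday is March 5.
1 September 2018 is a Saturday, so the first Sunday is September 2 and the third is September 16.
Daylight saving runs 5 March – 16 September; 9 September 2018 is inside that window, so Bryis Province is at UTC+07:00.
00:00 local − 7h = 17:00 UTC (rolling into the previous day, 8 September 2018).

17:00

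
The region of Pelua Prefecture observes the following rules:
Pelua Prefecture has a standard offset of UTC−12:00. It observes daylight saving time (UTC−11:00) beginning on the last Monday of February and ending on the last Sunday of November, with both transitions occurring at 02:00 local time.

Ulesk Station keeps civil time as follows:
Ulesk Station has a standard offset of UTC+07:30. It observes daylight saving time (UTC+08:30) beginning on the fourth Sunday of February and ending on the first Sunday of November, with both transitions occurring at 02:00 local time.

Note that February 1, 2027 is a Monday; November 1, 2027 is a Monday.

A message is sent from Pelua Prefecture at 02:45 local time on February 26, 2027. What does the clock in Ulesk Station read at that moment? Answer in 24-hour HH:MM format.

1 February 2027 is a Monday, so Mondays fall on 1, 8, 15, 22; the last is February 22.
1 November 2027 is a Monday, so Sundays fall on 7, 14, 21, 28; the last is November 28.
February 26, 2027 lies within the daylight-saving period (22 February – 28 November), so Pelua Prefecture is on daylight time, UTC−11:00.
02:45 Pelua Prefecture + 11h = 13:45 UTC.
1 February 2027 is a Monday, so the first Sunday is February 7 and the fourth is February 28.
1 November 2027 is a Monday, so the first Sunday is November 7.
At the standard offset (UTC+07:30), 13:45 UTC + 7h30m = 21:15 Ulesk Station standard time.
The standard-time date in Ulesk Station, February 26, 2027, does not fall between 28 February and 7 November, so daylight saving is not in effect and Ulesk Station is at UTC+07:30.
13:45 UTC + 7h30m = 21:15 Ulesk Station.

21:15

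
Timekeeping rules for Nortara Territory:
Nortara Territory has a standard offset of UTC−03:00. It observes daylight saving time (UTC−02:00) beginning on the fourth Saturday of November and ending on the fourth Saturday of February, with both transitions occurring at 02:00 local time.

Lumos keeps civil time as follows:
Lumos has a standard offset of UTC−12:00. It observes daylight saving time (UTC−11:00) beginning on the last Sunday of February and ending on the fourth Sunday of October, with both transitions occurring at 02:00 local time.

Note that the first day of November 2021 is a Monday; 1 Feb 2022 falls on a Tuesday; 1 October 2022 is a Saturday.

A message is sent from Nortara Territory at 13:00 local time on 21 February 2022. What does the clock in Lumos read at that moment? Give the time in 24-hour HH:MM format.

03:00

1 November 2021 is a Monday, so the first Saturday is November 6 and the fourth is November 27.
1 February 2022 is a Tuesday, so the first Saturday is February 5 and the fourth is February 26.
21 February 2022 lies within the daylight-saving period (27 November 2021 – 26 February 2022), so Nortara Territory is on daylight time, UTC−02:00.
13:00 Nortara Territory + 2h = 15:00 UTC.
1 February 2022 is a Tuesday, so Sundays fall on 6, 13, 20, 27; the last is February 27.
1 October 2022 is a Saturday, so the first Sunday is October 2 and the fourth is October 23.
At the standard offset (UTC−12:00), 15:00 UTC − 12h = 03:00 Lumos standard time.
The standard-time date in Lumos, 21 February 2022, is outside the daylight-saving period (27 February – 23 October), so Lumos is on standard time, UTC−12:00.
15:00 UTC − 12h = 03:00 Lumos.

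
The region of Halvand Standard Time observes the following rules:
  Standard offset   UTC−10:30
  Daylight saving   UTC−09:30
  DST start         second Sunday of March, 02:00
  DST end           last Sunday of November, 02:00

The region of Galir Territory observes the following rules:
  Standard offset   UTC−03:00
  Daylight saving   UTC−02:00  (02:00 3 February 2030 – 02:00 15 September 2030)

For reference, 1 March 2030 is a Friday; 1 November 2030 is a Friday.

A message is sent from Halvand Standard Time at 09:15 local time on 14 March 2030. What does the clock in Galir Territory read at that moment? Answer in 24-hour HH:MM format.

1 March 2030 is a Friday, so the first Sunday is March 3 and the second is March 10.
1 November 2030 is a Friday, so Sundays fall on 3, 10, 17, 24; the last is November 24.
14 March 2030 falls between 10 March and 24 November, so daylight saving is in effect and Halvand Standard Time is at UTC−09:30.
09:15 Halvand Standard Time + 9h30m = 18:45 UTC.
At the standard offset (UTC−03:00), 18:45 UTC − 3h = 15:45 Galir Territory standard time.
The standard-time date in Galir Territory, 14 March 2030, lies within the daylight-saving period (3 February – 15 September), so Galir Territory is on daylight time, UTC−02:00.
18:45 UTC − 2h = 16:45 Galir Territory.

16:45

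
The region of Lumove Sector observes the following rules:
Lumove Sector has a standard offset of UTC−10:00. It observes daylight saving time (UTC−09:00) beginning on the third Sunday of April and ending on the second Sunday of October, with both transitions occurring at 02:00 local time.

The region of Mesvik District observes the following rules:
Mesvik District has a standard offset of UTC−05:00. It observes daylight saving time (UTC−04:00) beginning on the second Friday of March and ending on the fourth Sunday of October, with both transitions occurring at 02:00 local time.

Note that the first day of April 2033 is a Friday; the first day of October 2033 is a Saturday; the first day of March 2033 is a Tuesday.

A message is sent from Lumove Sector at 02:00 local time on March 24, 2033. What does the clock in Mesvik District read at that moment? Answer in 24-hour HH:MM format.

08:00

1 April 2033 is a Friday, so the first Sunday is April 3 and the third is April 17.
1 October 2033 is a Saturday, so the first Sunday is October 2 and the second is October 9.
March 24, 2033 is outside the daylight-saving period (17 April – 9 October), so Lumove Sector is on standard time, UTC−10:00.
02:00 Lumove Sector + 10h = 12:00 UTC.
1 March 2033 is a Tuesday, so the first Friday is March 4 and the second is March 11.
1 October 2033 is a Saturday, so the first Sunday is October 2 and the fourth is October 23.
At the standard offset (UTC−05:00), 12:00 UTC − 5h = 07:00 Mesvik District standard time.
Daylight saving runs 11 March – 23 October; the standard-time date in Mesvik District, March 24, 2033, is inside that window, so Mesvik District is at UTC−04:00.
12:00 UTC − 4h = 08:00 Mesvik District.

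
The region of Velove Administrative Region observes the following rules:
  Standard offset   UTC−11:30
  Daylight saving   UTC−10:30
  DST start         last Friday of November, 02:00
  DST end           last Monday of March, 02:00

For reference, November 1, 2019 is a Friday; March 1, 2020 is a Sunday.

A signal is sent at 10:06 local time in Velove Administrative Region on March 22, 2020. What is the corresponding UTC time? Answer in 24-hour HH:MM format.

20:36

1 November 2019 is a Friday, so Fridays fall on 1, 8, 15, 22, 29; the last is November 29.
1 March 2020 is a Sunday, so Mondays fall on 2, 9, 16, 23, 30; the last is March 30.
March 22, 2020 lies within the daylight-saving period (29 November 2019 – 30 March 2020), so Velove Administrative Region is on daylight time, UTC−10:30.
10:06 local + 10h30m = 20:36 UTC.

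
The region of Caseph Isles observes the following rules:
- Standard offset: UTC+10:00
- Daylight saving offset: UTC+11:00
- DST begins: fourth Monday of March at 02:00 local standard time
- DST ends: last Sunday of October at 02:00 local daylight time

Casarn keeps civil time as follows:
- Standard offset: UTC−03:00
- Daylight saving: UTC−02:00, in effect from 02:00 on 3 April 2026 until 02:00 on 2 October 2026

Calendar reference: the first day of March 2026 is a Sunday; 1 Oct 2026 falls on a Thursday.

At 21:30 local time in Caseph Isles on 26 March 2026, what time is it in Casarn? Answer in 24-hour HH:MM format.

07:30

1 March 2026 is a Sunday, so the first Monday is March 2 and the fourth is March 23.
1 October 2026 is a Thursday, so Sundays fall on 4, 11, 18, 25; the last is October 25.
26 March 2026 falls between 23 March and 25 October, so daylight saving is in effect and Caseph Isles is at UTC+11:00.
21:30 Caseph Isles − 11h = 10:30 UTC.
At the standard offset (UTC−03:00), 10:30 UTC − 3h = 07:30 Casarn standard time.
Daylight saving runs 3 April – 2 October; the standard-time date in Casarn, 26 March 2026, is outside that window, so Casarn is on standard time at UTC−03:00.
10:30 UTC − 3h = 07:30 Casarn.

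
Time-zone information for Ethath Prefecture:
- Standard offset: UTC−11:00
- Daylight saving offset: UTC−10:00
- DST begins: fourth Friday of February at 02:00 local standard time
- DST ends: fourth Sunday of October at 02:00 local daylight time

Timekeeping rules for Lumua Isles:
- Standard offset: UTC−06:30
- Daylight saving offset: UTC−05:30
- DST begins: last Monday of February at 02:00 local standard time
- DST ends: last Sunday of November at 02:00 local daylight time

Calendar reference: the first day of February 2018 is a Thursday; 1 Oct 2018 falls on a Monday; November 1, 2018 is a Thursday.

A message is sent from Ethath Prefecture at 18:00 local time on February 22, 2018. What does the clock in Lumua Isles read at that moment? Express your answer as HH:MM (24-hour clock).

22:30

1 February 2018 is a Thursday, so the first Friday is February 2 and the fourth is February 23.
1 October 2018 is a Monday, so the first Sunday is October 7 and the fourth is October 28.
February 22, 2018 is outside the daylight-saving period (23 February – 28 October), so Ethath Prefecture is on standard time, UTC−11:00.
18:00 Ethath Prefecture + 11h = 05:00 UTC (rolling into the next day, 23 February 2018).
1 February 2018 is a Thursday, so Mondays fall on 5, 12, 19, 26; the last is February 26.
1 November 2018 is a Thursday, so Sundays fall on 4, 11, 18, 25; the last is November 25.
At the standard offset (UTC−06:30), 05:00 UTC − 6h30m = 22:30 Lumua Isles standard time (rolling into the previous day, 22 February 2018).
The standard-time date in Lumua Isles, February 22, 2018, does not fall between 26 February and 25 November, so daylight saving is not in effect and Lumua Isles is at UTC−06:30.
05:00 UTC − 6h30m = 22:30 Lumua Isles (rolling into the previous day, 22 February 2018).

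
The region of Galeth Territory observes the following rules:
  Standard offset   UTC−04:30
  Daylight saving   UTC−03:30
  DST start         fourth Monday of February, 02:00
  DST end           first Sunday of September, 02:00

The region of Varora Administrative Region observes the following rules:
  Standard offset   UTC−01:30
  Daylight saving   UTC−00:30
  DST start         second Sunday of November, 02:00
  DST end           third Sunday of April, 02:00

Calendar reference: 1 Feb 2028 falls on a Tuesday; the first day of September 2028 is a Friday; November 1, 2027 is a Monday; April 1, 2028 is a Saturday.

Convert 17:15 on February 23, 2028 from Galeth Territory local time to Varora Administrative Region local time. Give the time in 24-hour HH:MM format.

1 February 2028 is a Tuesday, so the first Monday is February 7 and the fourth is February 28.
1 September 2028 is a Friday, so the first Sunday is September 3.
Daylight saving runs 28 February – 3 September; February 23, 2028 is outside that window, so Galeth Territory is on standard time at UTC−04:30.
17:15 Galeth Territory + 4h30m = 21:45 UTC.
1 November 2027 is a Monday, so the first Sunday is November 7 and the second is November 14.
1 April 2028 is a Saturday, so the first Sunday is April 2 and the third is April 16.
At the standard offset (UTC−01:30), 21:45 UTC − 1h30m = 20:15 Varora Administrative Region standard time.
Daylight saving runs 14 November 2027 – 16 April 2028; the standard-time date in Varora Administrative Region, February 23, 2028, is inside that window, so Varora Administrative Region is at UTC−00:30.
21:45 UTC − 0h30m = 21:15 Varora Administrative Region.

21:15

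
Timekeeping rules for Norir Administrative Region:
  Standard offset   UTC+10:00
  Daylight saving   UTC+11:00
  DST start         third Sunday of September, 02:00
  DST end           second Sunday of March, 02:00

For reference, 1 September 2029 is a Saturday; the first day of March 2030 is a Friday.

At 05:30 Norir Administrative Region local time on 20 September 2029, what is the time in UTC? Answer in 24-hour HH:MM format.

1 September 2029 is a Saturday, so the first Sunday is September 2 and the third is September 16.
1 March 2030 is a Friday, so the first Sunday is March 3 and the second is March 10.
20 September 2029 lies within the daylight-saving period (16 September 2029 – 10 March 2030), so Norir Administrative Region is on daylight time, UTC+11:00.
05:30 local − 11h = 18:30 UTC (rolling into the previous day, 19 September 2029).

18:30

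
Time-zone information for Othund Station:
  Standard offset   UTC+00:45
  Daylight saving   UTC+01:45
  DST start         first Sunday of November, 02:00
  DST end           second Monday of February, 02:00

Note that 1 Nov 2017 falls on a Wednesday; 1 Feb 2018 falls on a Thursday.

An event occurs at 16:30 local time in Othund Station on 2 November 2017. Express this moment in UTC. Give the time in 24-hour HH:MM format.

1 November 2017 is a Wednesday, so the first Sunday is November 5.
1 February 2018 is a Thursday, so the first Monday is February 5 and the second is February 12.
Daylight saving runs 5 November 2017 – 12 February 2018; 2 November 2017 is outside that window, so Othund Station is on standard time at UTC+00:45.
16:30 local − 0h45m = 15:45 UTC.

15:45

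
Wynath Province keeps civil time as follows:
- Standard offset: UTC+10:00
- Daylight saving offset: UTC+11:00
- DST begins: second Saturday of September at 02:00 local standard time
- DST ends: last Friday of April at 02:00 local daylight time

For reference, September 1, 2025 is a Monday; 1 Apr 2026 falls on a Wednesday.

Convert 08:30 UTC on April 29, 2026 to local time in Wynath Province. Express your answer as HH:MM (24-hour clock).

1 September 2025 is a Monday, so the first Saturday is September 6 and the second is September 13.
1 April 2026 is a Wednesday, so Fridays fall on 3, 10, 17, 24; the last is April 24.
At the standard offset (UTC+10:00), 08:30 UTC + 10h = 18:30 Wynath Province standard time.
Daylight saving runs 13 September 2025 – 24 April 2026; the standard-time date in Wynath Province, April 29, 2026, is outside that window, so Wynath Province is on standard time at UTC+10:00.
08:30 UTC + 10h = 18:30 local.

18:30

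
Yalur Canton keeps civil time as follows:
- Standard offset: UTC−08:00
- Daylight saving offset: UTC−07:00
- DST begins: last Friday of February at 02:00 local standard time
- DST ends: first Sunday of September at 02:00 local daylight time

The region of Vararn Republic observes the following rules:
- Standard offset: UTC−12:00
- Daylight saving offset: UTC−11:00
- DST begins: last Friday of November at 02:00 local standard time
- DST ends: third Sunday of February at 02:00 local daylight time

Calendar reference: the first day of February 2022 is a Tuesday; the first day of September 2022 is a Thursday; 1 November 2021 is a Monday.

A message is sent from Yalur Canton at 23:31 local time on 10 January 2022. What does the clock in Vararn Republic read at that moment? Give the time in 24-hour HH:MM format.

1 February 2022 is a Tuesday, so Fridays fall on 4, 11, 18, 25; the last is February 25.
1 September 2022 is a Thursday, so the first Sunday is September 4.
10 January 2022 is outside the daylight-saving period (25 February – 4 September), so Yalur Canton is on standard time, UTC−08:00.
23:31 Yalur Canton + 8h = 07:31 UTC (rolling into the next day, 11 January 2022).
1 November 2021 is a Monday, so Fridays fall on 5, 12, 19, 26; the last is November 26.
1 February 2022 is a Tuesday, so the first Sunday is February 6 and the third is February 20.
At the standard offset (UTC−12:00), 07:31 UTC − 12h = 19:31 Vararn Republic standard time (rolling into the previous day, 10 January 2022).
Daylight saving runs 26 November 2021 – 20 February 2022; the standard-time date in Vararn Republic, 10 January 2022, is inside that window, so Vararn Republic is at UTC−11:00.
07:31 UTC − 11h = 20:31 Vararn Republic (rolling into the previous day, 10 January 2022).

20:31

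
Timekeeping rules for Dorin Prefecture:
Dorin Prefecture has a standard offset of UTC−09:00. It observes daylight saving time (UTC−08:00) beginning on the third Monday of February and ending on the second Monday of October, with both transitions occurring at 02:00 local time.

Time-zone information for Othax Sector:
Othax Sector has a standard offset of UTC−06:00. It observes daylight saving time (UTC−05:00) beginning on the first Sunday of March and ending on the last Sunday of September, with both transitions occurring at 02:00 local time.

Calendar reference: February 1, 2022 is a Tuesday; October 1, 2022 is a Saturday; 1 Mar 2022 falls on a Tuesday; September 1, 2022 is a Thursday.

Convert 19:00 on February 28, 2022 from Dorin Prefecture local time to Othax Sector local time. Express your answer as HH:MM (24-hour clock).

21:00

1 February 2022 is a Tuesday, so the first Monday is February 7 and the third is February 21.
1 October 2022 is a Saturday, so the first Monday is October 3 and the second is October 10.
February 28, 2022 falls between 21 February and 10 October, so daylight saving is in effect and Dorin Prefecture is at UTC−08:00.
19:00 Dorin Prefecture + 8h = 03:00 UTC (rolling into the next day, 1 March 2022).
1 March 2022 is a Tuesday, so the first Sunday is March 6.
1 September 2022 is a Thursday, so Sundays fall on 4, 11, 18, 25; the last is September 25.
At the standard offset (UTC−06:00), 03:00 UTC − 6h = 21:00 Othax Sector standard time (rolling into the previous day, 28 February 2022).
The standard-time date in Othax Sector, February 28, 2022, does not fall between 6 March and 25 September, so daylight saving is not in effect and Othax Sector is at UTC−06:00.
03:00 UTC − 6h = 21:00 Othax Sector (rolling into the previous day, 28 February 2022).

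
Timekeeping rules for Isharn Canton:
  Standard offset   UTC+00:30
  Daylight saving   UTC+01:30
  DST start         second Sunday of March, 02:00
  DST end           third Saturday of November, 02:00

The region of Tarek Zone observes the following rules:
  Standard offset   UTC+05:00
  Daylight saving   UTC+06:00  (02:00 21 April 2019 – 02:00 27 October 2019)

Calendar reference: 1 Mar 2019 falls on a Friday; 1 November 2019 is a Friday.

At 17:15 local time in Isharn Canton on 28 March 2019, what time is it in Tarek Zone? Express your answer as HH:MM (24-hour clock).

1 March 2019 is a Friday, so the first Sunday is March 3 and the second is March 10.
1 November 2019 is a Friday, so the first Saturday is November 2 and the third is November 16.
28 March 2019 falls between 10 March and 16 November, so daylight saving is in effect and Isharn Canton is at UTC+01:30.
17:15 Isharn Canton − 1h30m = 15:45 UTC.
At the standard offset (UTC+05:00), 15:45 UTC + 5h = 20:45 Tarek Zone standard time.
Daylight saving runs 21 April – 27 October; the standard-time date in Tarek Zone, 28 March 2019, is outside that window, so Tarek Zone is on standard time at UTC+05:00.
15:45 UTC + 5h = 20:45 Tarek Zone.

20:45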